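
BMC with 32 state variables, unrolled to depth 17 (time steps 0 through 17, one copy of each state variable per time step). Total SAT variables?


BMC unrolls to depth k, creating one copy of each state var for steps 0..k.
Step count = 17 + 1 = 18 (steps 0 through 17)
Vars per step = 32
Total = 32 * 18 = 576

576


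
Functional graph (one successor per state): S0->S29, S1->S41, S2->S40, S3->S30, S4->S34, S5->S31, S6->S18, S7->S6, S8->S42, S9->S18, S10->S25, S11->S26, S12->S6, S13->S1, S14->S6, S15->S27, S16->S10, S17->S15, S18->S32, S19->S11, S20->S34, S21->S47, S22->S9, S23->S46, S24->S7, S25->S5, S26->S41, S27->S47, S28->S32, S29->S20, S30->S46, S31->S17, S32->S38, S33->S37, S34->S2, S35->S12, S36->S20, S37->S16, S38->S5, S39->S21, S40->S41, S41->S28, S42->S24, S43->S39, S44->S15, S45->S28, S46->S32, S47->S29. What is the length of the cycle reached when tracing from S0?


Trace from S0 until a state repeats:
  S0 -> S29 -> S20 -> S34 -> S2 -> S40 -> S41 -> S28 -> S32 -> S38 -> S5 -> S31 -> S17 -> S15 -> S27 -> S47 -> S29
S29 first seen at step 1, revisited at step 16.
Cycle length = 16 - 1 = 15

15


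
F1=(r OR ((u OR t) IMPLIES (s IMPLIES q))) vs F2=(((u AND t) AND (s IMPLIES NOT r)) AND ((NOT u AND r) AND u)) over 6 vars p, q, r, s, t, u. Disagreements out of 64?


F1 = (r OR ((u OR t) IMPLIES (s IMPLIES q)))
F2 = (((u AND t) AND (s IMPLIES NOT r)) AND ((NOT u AND r) AND u))
Evaluate both on each of 64 rows (bits = p,q,r,s,t,u):
  row 0 [000000]: F1=1 F2=0 (differ) -> 1
  row 1 [000001]: F1=1 F2=0 (differ) -> 1
  row 2 [000010]: F1=1 F2=0 (differ) -> 1
  row 3 [000011]: F1=1 F2=0 (differ) -> 1
  row 4 [000100]: F1=1 F2=0 (differ) -> 1
  (every remaining row is evaluated the same way; all 64 results are listed next)
Full result column, 8 rows per line (p,q,r fixed per line; s,t,u runs 000..111 left to right):
  rows 0-7 [p,q,r=000]: 11111000  (ones: 5)
  rows 8-15 [p,q,r=001]: 11111111  (ones: 8)
  rows 16-23 [p,q,r=010]: 11111111  (ones: 8)
  rows 24-31 [p,q,r=011]: 11111111  (ones: 8)
  rows 32-39 [p,q,r=100]: 11111000  (ones: 5)
  rows 40-47 [p,q,r=101]: 11111111  (ones: 8)
  rows 48-55 [p,q,r=110]: 11111111  (ones: 8)
  rows 56-63 [p,q,r=111]: 11111111  (ones: 8)
Disagreements = 5+8+8+8+5+8+8+8 = 58

58


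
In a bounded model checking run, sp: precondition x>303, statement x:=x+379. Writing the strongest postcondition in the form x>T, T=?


Formula: sp(P, x:=E) = exists old_x. (x = E[old_x/x]) AND P[old_x/x] (old_x is the value of x before the assignment; eliminate old_x by solving x = E[old_x/x] for old_x)
Step 1: Precondition P: x>303, i.e. old_x > 303
Step 2: Assignment gives x = old_x + 379, so old_x = x - 379
Step 3: Substitute into P: x - 379 > 303
Step 4: Simplify: x > 303+379 = 682

682


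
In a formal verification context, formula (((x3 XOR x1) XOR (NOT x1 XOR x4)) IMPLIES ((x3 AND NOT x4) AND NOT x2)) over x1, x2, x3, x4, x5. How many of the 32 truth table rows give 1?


Formula: (((x3 XOR x1) XOR (NOT x1 XOR x4)) IMPLIES ((x3 AND NOT x4) AND NOT x2)) over 5 vars (32 rows)
Evaluate each row (x1, x2, x3, x4, x5 as bits, MSB first):
  row 0 [00000]: (((0 XOR 0) XOR (NOT 0 XOR 0)) IMPLIES ((0 AND NOT 0) AND NOT 0)) -> 0
  row 1 [00001]: (((0 XOR 0) XOR (NOT 0 XOR 0)) IMPLIES ((0 AND NOT 0) AND NOT 0)) -> 0
  row 2 [00010]: (((0 XOR 0) XOR (NOT 0 XOR 1)) IMPLIES ((0 AND NOT 1) AND NOT 0)) -> 1
  row 3 [00011]: (((0 XOR 0) XOR (NOT 0 XOR 1)) IMPLIES ((0 AND NOT 1) AND NOT 0)) -> 1
  row 4 [00100]: (((1 XOR 0) XOR (NOT 0 XOR 0)) IMPLIES ((1 AND NOT 0) AND NOT 0)) -> 1
  row 5 [00101]: (((1 XOR 0) XOR (NOT 0 XOR 0)) IMPLIES ((1 AND NOT 0) AND NOT 0)) -> 1
  row 6 [00110]: (((1 XOR 0) XOR (NOT 0 XOR 1)) IMPLIES ((1 AND NOT 1) AND NOT 0)) -> 0
  row 7 [00111]: (((1 XOR 0) XOR (NOT 0 XOR 1)) IMPLIES ((1 AND NOT 1) AND NOT 0)) -> 0
  row 8 [01000]: (((0 XOR 0) XOR (NOT 0 XOR 0)) IMPLIES ((0 AND NOT 0) AND NOT 1)) -> 0
  row 9 [01001]: (((0 XOR 0) XOR (NOT 0 XOR 0)) IMPLIES ((0 AND NOT 0) AND NOT 1)) -> 0
  row 10 [01010]: (((0 XOR 0) XOR (NOT 0 XOR 1)) IMPLIES ((0 AND NOT 1) AND NOT 1)) -> 1
  row 11 [01011]: (((0 XOR 0) XOR (NOT 0 XOR 1)) IMPLIES ((0 AND NOT 1) AND NOT 1)) -> 1
  row 12 [01100]: (((1 XOR 0) XOR (NOT 0 XOR 0)) IMPLIES ((1 AND NOT 0) AND NOT 1)) -> 1
  row 13 [01101]: (((1 XOR 0) XOR (NOT 0 XOR 0)) IMPLIES ((1 AND NOT 0) AND NOT 1)) -> 1
  row 14 [01110]: (((1 XOR 0) XOR (NOT 0 XOR 1)) IMPLIES ((1 AND NOT 1) AND NOT 1)) -> 0
  row 15 [01111]: (((1 XOR 0) XOR (NOT 0 XOR 1)) IMPLIES ((1 AND NOT 1) AND NOT 1)) -> 0
  row 16 [10000]: (((0 XOR 1) XOR (NOT 1 XOR 0)) IMPLIES ((0 AND NOT 0) AND NOT 0)) -> 0
  row 17 [10001]: (((0 XOR 1) XOR (NOT 1 XOR 0)) IMPLIES ((0 AND NOT 0) AND NOT 0)) -> 0
  row 18 [10010]: (((0 XOR 1) XOR (NOT 1 XOR 1)) IMPLIES ((0 AND NOT 1) AND NOT 0)) -> 1
  row 19 [10011]: (((0 XOR 1) XOR (NOT 1 XOR 1)) IMPLIES ((0 AND NOT 1) AND NOT 0)) -> 1
  row 20 [10100]: (((1 XOR 1) XOR (NOT 1 XOR 0)) IMPLIES ((1 AND NOT 0) AND NOT 0)) -> 1
  row 21 [10101]: (((1 XOR 1) XOR (NOT 1 XOR 0)) IMPLIES ((1 AND NOT 0) AND NOT 0)) -> 1
  row 22 [10110]: (((1 XOR 1) XOR (NOT 1 XOR 1)) IMPLIES ((1 AND NOT 1) AND NOT 0)) -> 0
  row 23 [10111]: (((1 XOR 1) XOR (NOT 1 XOR 1)) IMPLIES ((1 AND NOT 1) AND NOT 0)) -> 0
  row 24 [11000]: (((0 XOR 1) XOR (NOT 1 XOR 0)) IMPLIES ((0 AND NOT 0) AND NOT 1)) -> 0
  row 25 [11001]: (((0 XOR 1) XOR (NOT 1 XOR 0)) IMPLIES ((0 AND NOT 0) AND NOT 1)) -> 0
  row 26 [11010]: (((0 XOR 1) XOR (NOT 1 XOR 1)) IMPLIES ((0 AND NOT 1) AND NOT 1)) -> 1
  row 27 [11011]: (((0 XOR 1) XOR (NOT 1 XOR 1)) IMPLIES ((0 AND NOT 1) AND NOT 1)) -> 1
  row 28 [11100]: (((1 XOR 1) XOR (NOT 1 XOR 0)) IMPLIES ((1 AND NOT 0) AND NOT 1)) -> 1
  row 29 [11101]: (((1 XOR 1) XOR (NOT 1 XOR 0)) IMPLIES ((1 AND NOT 0) AND NOT 1)) -> 1
  row 30 [11110]: (((1 XOR 1) XOR (NOT 1 XOR 1)) IMPLIES ((1 AND NOT 1) AND NOT 1)) -> 0
  row 31 [11111]: (((1 XOR 1) XOR (NOT 1 XOR 1)) IMPLIES ((1 AND NOT 1) AND NOT 1)) -> 0
Full result column, 8 rows per line (x1,x2 fixed per line; x3,x4,x5 runs 000..111 left to right):
  rows 0-7 [x1,x2=00]: 00111100  (ones: 4)
  rows 8-15 [x1,x2=01]: 00111100  (ones: 4)
  rows 16-23 [x1,x2=10]: 00111100  (ones: 4)
  rows 24-31 [x1,x2=11]: 00111100  (ones: 4)
Count of 1-rows = 4+4+4+4 = 16

16


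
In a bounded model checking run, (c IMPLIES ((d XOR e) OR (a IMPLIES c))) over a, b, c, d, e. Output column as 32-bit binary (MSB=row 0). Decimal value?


Formula: (c IMPLIES ((d XOR e) OR (a IMPLIES c))) over a, b, c, d, e (32 rows)
Evaluate each row (bits = a,b,c,d,e, MSB first):
  row 0 [00000]: (0 IMPLIES ((0 XOR 0) OR (0 IMPLIES 0))) -> 1
  row 1 [00001]: (0 IMPLIES ((0 XOR 1) OR (0 IMPLIES 0))) -> 1
  row 2 [00010]: (0 IMPLIES ((1 XOR 0) OR (0 IMPLIES 0))) -> 1
  row 3 [00011]: (0 IMPLIES ((1 XOR 1) OR (0 IMPLIES 0))) -> 1
  row 4 [00100]: (1 IMPLIES ((0 XOR 0) OR (0 IMPLIES 1))) -> 1
  row 5 [00101]: (1 IMPLIES ((0 XOR 1) OR (0 IMPLIES 1))) -> 1
  row 6 [00110]: (1 IMPLIES ((1 XOR 0) OR (0 IMPLIES 1))) -> 1
  row 7 [00111]: (1 IMPLIES ((1 XOR 1) OR (0 IMPLIES 1))) -> 1
  row 8 [01000]: (0 IMPLIES ((0 XOR 0) OR (0 IMPLIES 0))) -> 1
  row 9 [01001]: (0 IMPLIES ((0 XOR 1) OR (0 IMPLIES 0))) -> 1
  row 10 [01010]: (0 IMPLIES ((1 XOR 0) OR (0 IMPLIES 0))) -> 1
  row 11 [01011]: (0 IMPLIES ((1 XOR 1) OR (0 IMPLIES 0))) -> 1
  row 12 [01100]: (1 IMPLIES ((0 XOR 0) OR (0 IMPLIES 1))) -> 1
  row 13 [01101]: (1 IMPLIES ((0 XOR 1) OR (0 IMPLIES 1))) -> 1
  row 14 [01110]: (1 IMPLIES ((1 XOR 0) OR (0 IMPLIES 1))) -> 1
  row 15 [01111]: (1 IMPLIES ((1 XOR 1) OR (0 IMPLIES 1))) -> 1
  row 16 [10000]: (0 IMPLIES ((0 XOR 0) OR (1 IMPLIES 0))) -> 1
  row 17 [10001]: (0 IMPLIES ((0 XOR 1) OR (1 IMPLIES 0))) -> 1
  row 18 [10010]: (0 IMPLIES ((1 XOR 0) OR (1 IMPLIES 0))) -> 1
  row 19 [10011]: (0 IMPLIES ((1 XOR 1) OR (1 IMPLIES 0))) -> 1
  row 20 [10100]: (1 IMPLIES ((0 XOR 0) OR (1 IMPLIES 1))) -> 1
  row 21 [10101]: (1 IMPLIES ((0 XOR 1) OR (1 IMPLIES 1))) -> 1
  row 22 [10110]: (1 IMPLIES ((1 XOR 0) OR (1 IMPLIES 1))) -> 1
  row 23 [10111]: (1 IMPLIES ((1 XOR 1) OR (1 IMPLIES 1))) -> 1
  row 24 [11000]: (0 IMPLIES ((0 XOR 0) OR (1 IMPLIES 0))) -> 1
  row 25 [11001]: (0 IMPLIES ((0 XOR 1) OR (1 IMPLIES 0))) -> 1
  row 26 [11010]: (0 IMPLIES ((1 XOR 0) OR (1 IMPLIES 0))) -> 1
  row 27 [11011]: (0 IMPLIES ((1 XOR 1) OR (1 IMPLIES 0))) -> 1
  row 28 [11100]: (1 IMPLIES ((0 XOR 0) OR (1 IMPLIES 1))) -> 1
  row 29 [11101]: (1 IMPLIES ((0 XOR 1) OR (1 IMPLIES 1))) -> 1
  row 30 [11110]: (1 IMPLIES ((1 XOR 0) OR (1 IMPLIES 1))) -> 1
  row 31 [11111]: (1 IMPLIES ((1 XOR 1) OR (1 IMPLIES 1))) -> 1
Full result column, 4 rows per line (a,b,c fixed per line; d,e runs 00..11 left to right):
  rows 0-3 [a,b,c=000]: 1111  = hex F
  rows 4-7 [a,b,c=001]: 1111  = hex F
  rows 8-11 [a,b,c=010]: 1111  = hex F
  rows 12-15 [a,b,c=011]: 1111  = hex F
  rows 16-19 [a,b,c=100]: 1111  = hex F
  rows 20-23 [a,b,c=101]: 1111  = hex F
  rows 24-27 [a,b,c=110]: 1111  = hex F
  rows 28-31 [a,b,c=111]: 1111  = hex F
Output column (row 0 .. row 31) = 11111111111111111111111111111111
Output column grouped in 4s = 1111 1111 1111 1111 1111 1111 1111 1111 = 0xFFFFFFFF
Convert to decimal digit by digit (value = value*16 + digit):
  F -> 15
  15*16 + 15 (F) = 255
  255*16 + 15 (F) = 4095
  4095*16 + 15 (F) = 65535
  65535*16 + 15 (F) = 1048575
  1048575*16 + 15 (F) = 16777215
  16777215*16 + 15 (F) = 268435455
  268435455*16 + 15 (F) = 4294967295
Decimal = 4294967295

4294967295


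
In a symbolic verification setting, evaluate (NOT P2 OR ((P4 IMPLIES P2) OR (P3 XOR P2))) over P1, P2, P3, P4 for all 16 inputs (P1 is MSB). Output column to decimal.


Formula: (NOT P2 OR ((P4 IMPLIES P2) OR (P3 XOR P2))) over P1, P2, P3, P4 (16 rows)
Evaluate each row (bits = P1,P2,P3,P4, MSB first):
  row 0 [0000]: (NOT 0 OR ((0 IMPLIES 0) OR (0 XOR 0))) -> 1
  row 1 [0001]: (NOT 0 OR ((1 IMPLIES 0) OR (0 XOR 0))) -> 1
  row 2 [0010]: (NOT 0 OR ((0 IMPLIES 0) OR (1 XOR 0))) -> 1
  row 3 [0011]: (NOT 0 OR ((1 IMPLIES 0) OR (1 XOR 0))) -> 1
  row 4 [0100]: (NOT 1 OR ((0 IMPLIES 1) OR (0 XOR 1))) -> 1
  row 5 [0101]: (NOT 1 OR ((1 IMPLIES 1) OR (0 XOR 1))) -> 1
  row 6 [0110]: (NOT 1 OR ((0 IMPLIES 1) OR (1 XOR 1))) -> 1
  row 7 [0111]: (NOT 1 OR ((1 IMPLIES 1) OR (1 XOR 1))) -> 1
  row 8 [1000]: (NOT 0 OR ((0 IMPLIES 0) OR (0 XOR 0))) -> 1
  row 9 [1001]: (NOT 0 OR ((1 IMPLIES 0) OR (0 XOR 0))) -> 1
  row 10 [1010]: (NOT 0 OR ((0 IMPLIES 0) OR (1 XOR 0))) -> 1
  row 11 [1011]: (NOT 0 OR ((1 IMPLIES 0) OR (1 XOR 0))) -> 1
  row 12 [1100]: (NOT 1 OR ((0 IMPLIES 1) OR (0 XOR 1))) -> 1
  row 13 [1101]: (NOT 1 OR ((1 IMPLIES 1) OR (0 XOR 1))) -> 1
  row 14 [1110]: (NOT 1 OR ((0 IMPLIES 1) OR (1 XOR 1))) -> 1
  row 15 [1111]: (NOT 1 OR ((1 IMPLIES 1) OR (1 XOR 1))) -> 1
Full result column, 4 rows per line (P1,P2 fixed per line; P3,P4 runs 00..11 left to right):
  rows 0-3 [P1,P2=00]: 1111  = hex F
  rows 4-7 [P1,P2=01]: 1111  = hex F
  rows 8-11 [P1,P2=10]: 1111  = hex F
  rows 12-15 [P1,P2=11]: 1111  = hex F
Output column (row 0 .. row 15) = 1111111111111111
Output column grouped in 4s = 1111 1111 1111 1111 = 0xFFFF
Convert to decimal digit by digit (value = value*16 + digit):
  F -> 15
  15*16 + 15 (F) = 255
  255*16 + 15 (F) = 4095
  4095*16 + 15 (F) = 65535
Decimal = 65535

65535


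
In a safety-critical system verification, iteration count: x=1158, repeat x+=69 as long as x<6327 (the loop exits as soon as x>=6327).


Step 1: x goes from 1158 toward 6327 by 69; the body runs while x<6327, so iterations = ceil((bound-start)/step)
Step 2: Distance=5169
Step 3: ceil(5169/69)=75

75


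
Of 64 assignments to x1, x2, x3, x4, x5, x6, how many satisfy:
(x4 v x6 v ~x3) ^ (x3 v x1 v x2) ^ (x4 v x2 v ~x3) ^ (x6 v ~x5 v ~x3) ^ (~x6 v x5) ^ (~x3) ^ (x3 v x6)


CNF with 7 clauses over 6 vars (64 assignments).
An assignment satisfies CNF iff every clause has >=1 true literal.
Check each row (bits = x1,x2,x3,x4,x5,x6; clause T/F shown):
  row 0 [000000]: clauses=TFTTTTF -> 0
  row 1 [000001]: clauses=TFTTFTT -> 0
  row 2 [000010]: clauses=TFTTTTF -> 0
  row 3 [000011]: clauses=TFTTTTT -> 0
  row 4 [000100]: clauses=TFTTTTF -> 0
  (every remaining row is evaluated the same way; all 64 results are listed next)
Full result column, 8 rows per line (x1,x2,x3 fixed per line; x4,x5,x6 runs 000..111 left to right):
  rows 0-7 [x1,x2,x3=000]: 00000000  (ones: 0)
  rows 8-15 [x1,x2,x3=001]: 00000000  (ones: 0)
  rows 16-23 [x1,x2,x3=010]: 00010001  (ones: 2)
  rows 24-31 [x1,x2,x3=011]: 00000000  (ones: 0)
  rows 32-39 [x1,x2,x3=100]: 00010001  (ones: 2)
  rows 40-47 [x1,x2,x3=101]: 00000000  (ones: 0)
  rows 48-55 [x1,x2,x3=110]: 00010001  (ones: 2)
  rows 56-63 [x1,x2,x3=111]: 00000000  (ones: 0)
Satisfying assignments = 0+0+2+0+2+0+2+0 = 6

6


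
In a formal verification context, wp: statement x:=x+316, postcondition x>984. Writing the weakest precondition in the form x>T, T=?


Formula: wp(x:=E, P) = P[E/x] (substitute E for x in postcondition)
Step 1: Postcondition: x>984
Step 2: Substitute x+316 for x: x+316>984
Step 3: Solve for x: x > 984-316 = 668

668


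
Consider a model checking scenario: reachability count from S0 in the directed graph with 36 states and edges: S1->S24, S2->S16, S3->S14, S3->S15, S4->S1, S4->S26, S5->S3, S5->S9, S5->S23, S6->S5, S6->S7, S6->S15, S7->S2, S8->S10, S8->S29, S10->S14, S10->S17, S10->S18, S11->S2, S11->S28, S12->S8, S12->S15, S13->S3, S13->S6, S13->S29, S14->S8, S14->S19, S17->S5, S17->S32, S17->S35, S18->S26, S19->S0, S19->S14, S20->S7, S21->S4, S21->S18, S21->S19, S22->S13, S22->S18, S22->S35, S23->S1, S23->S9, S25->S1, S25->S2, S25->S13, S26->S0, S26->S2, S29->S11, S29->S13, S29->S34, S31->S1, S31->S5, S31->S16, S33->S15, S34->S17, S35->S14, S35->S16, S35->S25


BFS from S0:
  layer 0: {S0}
Reachable set: {S0}
Count = 1

1


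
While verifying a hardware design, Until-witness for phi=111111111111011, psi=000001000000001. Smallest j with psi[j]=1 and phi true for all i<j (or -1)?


(phi U psi) at 0: need smallest j with psi[j]=1 and phi[i]=1 for all i in [0,j).
Scan from step 0:
  step 0: phi=1, psi=0 -> continue
  step 1: phi=1, psi=0 -> continue
  step 2: phi=1, psi=0 -> continue
  step 3: phi=1, psi=0 -> continue
  step 5: psi=1 and phi held for [0,5) -> witness found
Witness step = 5

5


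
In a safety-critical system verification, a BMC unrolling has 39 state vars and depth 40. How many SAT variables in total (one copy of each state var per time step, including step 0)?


BMC unrolls to depth k, creating one copy of each state var for steps 0..k.
Step count = 40 + 1 = 41 (steps 0 through 40)
Vars per step = 39
Total = 39 * 41 = 1599

1599


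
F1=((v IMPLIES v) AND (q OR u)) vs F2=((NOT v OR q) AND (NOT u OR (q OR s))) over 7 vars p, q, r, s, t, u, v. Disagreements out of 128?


F1 = ((v IMPLIES v) AND (q OR u))
F2 = ((NOT v OR q) AND (NOT u OR (q OR s)))
Evaluate both on each of 128 rows (bits = p,q,r,s,t,u,v):
  row 0 [0000000]: F1=0 F2=1 (differ) -> 1
  row 1 [0000001]: F1=0 F2=0 -> 0
  row 2 [0000010]: F1=1 F2=0 (differ) -> 1
  row 3 [0000011]: F1=1 F2=0 (differ) -> 1
  row 4 [0000100]: F1=0 F2=1 (differ) -> 1
  (every remaining row is evaluated the same way; all 128 results are listed next)
Full result column, 8 rows per line (p,q,r,s fixed per line; t,u,v runs 000..111 left to right):
  rows 0-7 [p,q,r,s=0000]: 10111011  (ones: 6)
  rows 8-15 [p,q,r,s=0001]: 10011001  (ones: 4)
  rows 16-23 [p,q,r,s=0010]: 10111011  (ones: 6)
  rows 24-31 [p,q,r,s=0011]: 10011001  (ones: 4)
  rows 32-39 [p,q,r,s=0100]: 00000000  (ones: 0)
  rows 40-47 [p,q,r,s=0101]: 00000000  (ones: 0)
  rows 48-55 [p,q,r,s=0110]: 00000000  (ones: 0)
  rows 56-63 [p,q,r,s=0111]: 00000000  (ones: 0)
  rows 64-71 [p,q,r,s=1000]: 10111011  (ones: 6)
  rows 72-79 [p,q,r,s=1001]: 10011001  (ones: 4)
  rows 80-87 [p,q,r,s=1010]: 10111011  (ones: 6)
  rows 88-95 [p,q,r,s=1011]: 10011001  (ones: 4)
  rows 96-103 [p,q,r,s=1100]: 00000000  (ones: 0)
  rows 104-111 [p,q,r,s=1101]: 00000000  (ones: 0)
  rows 112-119 [p,q,r,s=1110]: 00000000  (ones: 0)
  rows 120-127 [p,q,r,s=1111]: 00000000  (ones: 0)
Disagreements = 6+4+6+4+0+0+0+0+6+4+6+4+0+0+0+0 = 40

40


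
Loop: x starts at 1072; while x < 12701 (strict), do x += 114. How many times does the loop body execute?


Step 1: x goes from 1072 toward 12701 by 114; the body runs while x<12701, so iterations = ceil((bound-start)/step)
Step 2: Distance=11629
Step 3: ceil(11629/114)=103

103


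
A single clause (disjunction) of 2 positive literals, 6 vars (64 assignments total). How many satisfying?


Step 1: Total=2^6=64
Step 2: Unsat when all 2 false: 2^4=16
Step 3: Sat=64-16=48

48


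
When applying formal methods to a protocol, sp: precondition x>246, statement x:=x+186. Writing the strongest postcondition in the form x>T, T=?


Formula: sp(P, x:=E) = exists old_x. (x = E[old_x/x]) AND P[old_x/x] (old_x is the value of x before the assignment; eliminate old_x by solving x = E[old_x/x] for old_x)
Step 1: Precondition P: x>246, i.e. old_x > 246
Step 2: Assignment gives x = old_x + 186, so old_x = x - 186
Step 3: Substitute into P: x - 186 > 246
Step 4: Simplify: x > 246+186 = 432

432


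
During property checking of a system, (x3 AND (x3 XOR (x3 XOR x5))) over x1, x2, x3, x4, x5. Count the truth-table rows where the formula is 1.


Formula: (x3 AND (x3 XOR (x3 XOR x5))) over 5 vars (32 rows)
Evaluate each row (x1, x2, x3, x4, x5 as bits, MSB first):
  row 0 [00000]: (0 AND (0 XOR (0 XOR 0))) -> 0
  row 1 [00001]: (0 AND (0 XOR (0 XOR 1))) -> 0
  row 2 [00010]: (0 AND (0 XOR (0 XOR 0))) -> 0
  row 3 [00011]: (0 AND (0 XOR (0 XOR 1))) -> 0
  row 4 [00100]: (1 AND (1 XOR (1 XOR 0))) -> 0
  row 5 [00101]: (1 AND (1 XOR (1 XOR 1))) -> 1
  row 6 [00110]: (1 AND (1 XOR (1 XOR 0))) -> 0
  row 7 [00111]: (1 AND (1 XOR (1 XOR 1))) -> 1
  row 8 [01000]: (0 AND (0 XOR (0 XOR 0))) -> 0
  row 9 [01001]: (0 AND (0 XOR (0 XOR 1))) -> 0
  row 10 [01010]: (0 AND (0 XOR (0 XOR 0))) -> 0
  row 11 [01011]: (0 AND (0 XOR (0 XOR 1))) -> 0
  row 12 [01100]: (1 AND (1 XOR (1 XOR 0))) -> 0
  row 13 [01101]: (1 AND (1 XOR (1 XOR 1))) -> 1
  row 14 [01110]: (1 AND (1 XOR (1 XOR 0))) -> 0
  row 15 [01111]: (1 AND (1 XOR (1 XOR 1))) -> 1
  row 16 [10000]: (0 AND (0 XOR (0 XOR 0))) -> 0
  row 17 [10001]: (0 AND (0 XOR (0 XOR 1))) -> 0
  row 18 [10010]: (0 AND (0 XOR (0 XOR 0))) -> 0
  row 19 [10011]: (0 AND (0 XOR (0 XOR 1))) -> 0
  row 20 [10100]: (1 AND (1 XOR (1 XOR 0))) -> 0
  row 21 [10101]: (1 AND (1 XOR (1 XOR 1))) -> 1
  row 22 [10110]: (1 AND (1 XOR (1 XOR 0))) -> 0
  row 23 [10111]: (1 AND (1 XOR (1 XOR 1))) -> 1
  row 24 [11000]: (0 AND (0 XOR (0 XOR 0))) -> 0
  row 25 [11001]: (0 AND (0 XOR (0 XOR 1))) -> 0
  row 26 [11010]: (0 AND (0 XOR (0 XOR 0))) -> 0
  row 27 [11011]: (0 AND (0 XOR (0 XOR 1))) -> 0
  row 28 [11100]: (1 AND (1 XOR (1 XOR 0))) -> 0
  row 29 [11101]: (1 AND (1 XOR (1 XOR 1))) -> 1
  row 30 [11110]: (1 AND (1 XOR (1 XOR 0))) -> 0
  row 31 [11111]: (1 AND (1 XOR (1 XOR 1))) -> 1
Full result column, 8 rows per line (x1,x2 fixed per line; x3,x4,x5 runs 000..111 left to right):
  rows 0-7 [x1,x2=00]: 00000101  (ones: 2)
  rows 8-15 [x1,x2=01]: 00000101  (ones: 2)
  rows 16-23 [x1,x2=10]: 00000101  (ones: 2)
  rows 24-31 [x1,x2=11]: 00000101  (ones: 2)
Count of 1-rows = 2+2+2+2 = 8

8


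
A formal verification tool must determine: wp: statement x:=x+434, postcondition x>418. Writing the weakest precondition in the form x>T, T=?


Formula: wp(x:=E, P) = P[E/x] (substitute E for x in postcondition)
Step 1: Postcondition: x>418
Step 2: Substitute x+434 for x: x+434>418
Step 3: Solve for x: x > 418-434 = -16

-16


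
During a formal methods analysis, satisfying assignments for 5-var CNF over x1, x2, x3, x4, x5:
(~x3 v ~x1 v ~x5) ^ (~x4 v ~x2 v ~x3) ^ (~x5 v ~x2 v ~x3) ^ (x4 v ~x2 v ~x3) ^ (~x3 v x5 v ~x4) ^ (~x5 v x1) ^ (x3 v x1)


CNF with 7 clauses over 5 vars (32 assignments).
An assignment satisfies CNF iff every clause has >=1 true literal.
Check each row (bits = x1,x2,x3,x4,x5; clause T/F shown):
  row 0 [00000]: clauses=TTTTTTF -> 0
  row 1 [00001]: clauses=TTTTTFF -> 0
  row 2 [00010]: clauses=TTTTTTF -> 0
  row 3 [00011]: clauses=TTTTTFF -> 0
  row 4 [00100]: clauses=TTTTTTT -> 1
  row 5 [00101]: clauses=TTTTTFT -> 0
  row 6 [00110]: clauses=TTTTFTT -> 0
  row 7 [00111]: clauses=TTTTTFT -> 0
  row 8 [01000]: clauses=TTTTTTF -> 0
  row 9 [01001]: clauses=TTTTTFF -> 0
  row 10 [01010]: clauses=TTTTTTF -> 0
  row 11 [01011]: clauses=TTTTTFF -> 0
  row 12 [01100]: clauses=TTTFTTT -> 0
  row 13 [01101]: clauses=TTFFTFT -> 0
  row 14 [01110]: clauses=TFTTFTT -> 0
  row 15 [01111]: clauses=TFFTTFT -> 0
  row 16 [10000]: clauses=TTTTTTT -> 1
  row 17 [10001]: clauses=TTTTTTT -> 1
  row 18 [10010]: clauses=TTTTTTT -> 1
  row 19 [10011]: clauses=TTTTTTT -> 1
  row 20 [10100]: clauses=TTTTTTT -> 1
  row 21 [10101]: clauses=FTTTTTT -> 0
  row 22 [10110]: clauses=TTTTFTT -> 0
  row 23 [10111]: clauses=FTTTTTT -> 0
  row 24 [11000]: clauses=TTTTTTT -> 1
  row 25 [11001]: clauses=TTTTTTT -> 1
  row 26 [11010]: clauses=TTTTTTT -> 1
  row 27 [11011]: clauses=TTTTTTT -> 1
  row 28 [11100]: clauses=TTTFTTT -> 0
  row 29 [11101]: clauses=FTFFTTT -> 0
  row 30 [11110]: clauses=TFTTFTT -> 0
  row 31 [11111]: clauses=FFFTTTT -> 0
Full result column, 8 rows per line (x1,x2 fixed per line; x3,x4,x5 runs 000..111 left to right):
  rows 0-7 [x1,x2=00]: 00001000  (ones: 1)
  rows 8-15 [x1,x2=01]: 00000000  (ones: 0)
  rows 16-23 [x1,x2=10]: 11111000  (ones: 5)
  rows 24-31 [x1,x2=11]: 11110000  (ones: 4)
Satisfying assignments = 1+0+5+4 = 10

10


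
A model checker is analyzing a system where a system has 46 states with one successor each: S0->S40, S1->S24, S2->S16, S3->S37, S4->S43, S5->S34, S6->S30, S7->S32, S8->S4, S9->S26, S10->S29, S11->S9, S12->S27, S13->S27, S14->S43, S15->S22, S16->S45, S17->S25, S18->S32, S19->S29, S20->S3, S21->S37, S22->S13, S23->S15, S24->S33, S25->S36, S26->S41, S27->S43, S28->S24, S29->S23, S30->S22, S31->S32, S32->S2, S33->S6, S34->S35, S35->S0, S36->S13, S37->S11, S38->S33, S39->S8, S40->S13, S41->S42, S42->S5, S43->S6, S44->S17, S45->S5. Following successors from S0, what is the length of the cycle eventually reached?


Trace from S0 until a state repeats:
  S0 -> S40 -> S13 -> S27 -> S43 -> S6 -> S30 -> S22 -> S13
S13 first seen at step 2, revisited at step 8.
Cycle length = 8 - 2 = 6

6


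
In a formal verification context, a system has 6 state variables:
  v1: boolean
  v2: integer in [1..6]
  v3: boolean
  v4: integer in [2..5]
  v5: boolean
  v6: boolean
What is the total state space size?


State space = product of domain sizes of all variables.
Domain sizes:
  v1 (boolean): 2
  v2 (integer in [1..6]): 6
  v3 (boolean): 2
  v4 (integer in [2..5]): 4
  v5 (boolean): 2
  v6 (boolean): 2
Product = 2 * 6 * 2 * 4 * 2 * 2 = 384

384


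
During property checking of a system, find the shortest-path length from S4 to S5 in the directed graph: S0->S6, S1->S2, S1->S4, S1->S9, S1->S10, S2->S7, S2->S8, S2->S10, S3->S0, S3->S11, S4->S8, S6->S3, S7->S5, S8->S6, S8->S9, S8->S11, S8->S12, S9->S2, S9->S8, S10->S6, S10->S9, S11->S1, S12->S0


BFS layer-by-layer from S4:
  dist 0: {S4}
  dist 1: {S8}
  dist 2: {S6, S9, S11, S12}
  dist 3: {S0, S1, S2, S3}
  dist 4: {S7, S10}
  dist 5: {S5}
  -> S5 reached at distance 5
Shortest path length = 5

5


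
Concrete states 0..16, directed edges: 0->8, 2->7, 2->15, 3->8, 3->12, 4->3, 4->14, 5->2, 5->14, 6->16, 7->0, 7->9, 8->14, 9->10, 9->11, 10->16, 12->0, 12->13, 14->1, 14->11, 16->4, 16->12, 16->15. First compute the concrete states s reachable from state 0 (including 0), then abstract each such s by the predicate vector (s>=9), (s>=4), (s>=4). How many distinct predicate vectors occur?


BFS from 0:
Concrete reachable: {0, 1, 8, 11, 14}
Abstract via predicates (s>=9), (s>=4), (s>=4):
  (0,0,0) <- {0, 1}
  (0,1,1) <- {8}
  (1,1,1) <- {11, 14}
Distinct abstract states = 3

3


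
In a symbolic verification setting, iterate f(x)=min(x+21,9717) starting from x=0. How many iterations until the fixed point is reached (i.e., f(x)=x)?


Step 1: x=0, cap=9717, increment=21
Step 2: x grows by 21 each step until capped at 9717; fixed point is x=9717
Step 3: iterations = ceil(9717/21) = 463

463


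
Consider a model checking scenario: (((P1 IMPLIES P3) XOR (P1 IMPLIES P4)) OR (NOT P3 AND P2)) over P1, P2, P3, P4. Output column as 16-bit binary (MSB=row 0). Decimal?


Formula: (((P1 IMPLIES P3) XOR (P1 IMPLIES P4)) OR (NOT P3 AND P2)) over P1, P2, P3, P4 (16 rows)
Evaluate each row (bits = P1,P2,P3,P4, MSB first):
  row 0 [0000]: (((0 IMPLIES 0) XOR (0 IMPLIES 0)) OR (NOT 0 AND 0)) -> 0
  row 1 [0001]: (((0 IMPLIES 0) XOR (0 IMPLIES 1)) OR (NOT 0 AND 0)) -> 0
  row 2 [0010]: (((0 IMPLIES 1) XOR (0 IMPLIES 0)) OR (NOT 1 AND 0)) -> 0
  row 3 [0011]: (((0 IMPLIES 1) XOR (0 IMPLIES 1)) OR (NOT 1 AND 0)) -> 0
  row 4 [0100]: (((0 IMPLIES 0) XOR (0 IMPLIES 0)) OR (NOT 0 AND 1)) -> 1
  row 5 [0101]: (((0 IMPLIES 0) XOR (0 IMPLIES 1)) OR (NOT 0 AND 1)) -> 1
  row 6 [0110]: (((0 IMPLIES 1) XOR (0 IMPLIES 0)) OR (NOT 1 AND 1)) -> 0
  row 7 [0111]: (((0 IMPLIES 1) XOR (0 IMPLIES 1)) OR (NOT 1 AND 1)) -> 0
  row 8 [1000]: (((1 IMPLIES 0) XOR (1 IMPLIES 0)) OR (NOT 0 AND 0)) -> 0
  row 9 [1001]: (((1 IMPLIES 0) XOR (1 IMPLIES 1)) OR (NOT 0 AND 0)) -> 1
  row 10 [1010]: (((1 IMPLIES 1) XOR (1 IMPLIES 0)) OR (NOT 1 AND 0)) -> 1
  row 11 [1011]: (((1 IMPLIES 1) XOR (1 IMPLIES 1)) OR (NOT 1 AND 0)) -> 0
  row 12 [1100]: (((1 IMPLIES 0) XOR (1 IMPLIES 0)) OR (NOT 0 AND 1)) -> 1
  row 13 [1101]: (((1 IMPLIES 0) XOR (1 IMPLIES 1)) OR (NOT 0 AND 1)) -> 1
  row 14 [1110]: (((1 IMPLIES 1) XOR (1 IMPLIES 0)) OR (NOT 1 AND 1)) -> 1
  row 15 [1111]: (((1 IMPLIES 1) XOR (1 IMPLIES 1)) OR (NOT 1 AND 1)) -> 0
Full result column, 4 rows per line (P1,P2 fixed per line; P3,P4 runs 00..11 left to right):
  rows 0-3 [P1,P2=00]: 0000  = hex 0
  rows 4-7 [P1,P2=01]: 1100  = hex C
  rows 8-11 [P1,P2=10]: 0110  = hex 6
  rows 12-15 [P1,P2=11]: 1110  = hex E
Output column (row 0 .. row 15) = 0000110001101110
Output column grouped in 4s = 0000 1100 0110 1110 = 0x0C6E
Convert to decimal digit by digit (value = value*16 + digit):
  0 -> 0
  0*16 + 12 (C) = 12
  12*16 + 6 = 198
  198*16 + 14 (E) = 3182
Decimal = 3182

3182


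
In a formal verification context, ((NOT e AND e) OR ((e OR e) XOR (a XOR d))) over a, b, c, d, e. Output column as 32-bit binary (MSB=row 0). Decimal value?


Formula: ((NOT e AND e) OR ((e OR e) XOR (a XOR d))) over a, b, c, d, e (32 rows)
Evaluate each row (bits = a,b,c,d,e, MSB first):
  row 0 [00000]: ((NOT 0 AND 0) OR ((0 OR 0) XOR (0 XOR 0))) -> 0
  row 1 [00001]: ((NOT 1 AND 1) OR ((1 OR 1) XOR (0 XOR 0))) -> 1
  row 2 [00010]: ((NOT 0 AND 0) OR ((0 OR 0) XOR (0 XOR 1))) -> 1
  row 3 [00011]: ((NOT 1 AND 1) OR ((1 OR 1) XOR (0 XOR 1))) -> 0
  row 4 [00100]: ((NOT 0 AND 0) OR ((0 OR 0) XOR (0 XOR 0))) -> 0
  row 5 [00101]: ((NOT 1 AND 1) OR ((1 OR 1) XOR (0 XOR 0))) -> 1
  row 6 [00110]: ((NOT 0 AND 0) OR ((0 OR 0) XOR (0 XOR 1))) -> 1
  row 7 [00111]: ((NOT 1 AND 1) OR ((1 OR 1) XOR (0 XOR 1))) -> 0
  row 8 [01000]: ((NOT 0 AND 0) OR ((0 OR 0) XOR (0 XOR 0))) -> 0
  row 9 [01001]: ((NOT 1 AND 1) OR ((1 OR 1) XOR (0 XOR 0))) -> 1
  row 10 [01010]: ((NOT 0 AND 0) OR ((0 OR 0) XOR (0 XOR 1))) -> 1
  row 11 [01011]: ((NOT 1 AND 1) OR ((1 OR 1) XOR (0 XOR 1))) -> 0
  row 12 [01100]: ((NOT 0 AND 0) OR ((0 OR 0) XOR (0 XOR 0))) -> 0
  row 13 [01101]: ((NOT 1 AND 1) OR ((1 OR 1) XOR (0 XOR 0))) -> 1
  row 14 [01110]: ((NOT 0 AND 0) OR ((0 OR 0) XOR (0 XOR 1))) -> 1
  row 15 [01111]: ((NOT 1 AND 1) OR ((1 OR 1) XOR (0 XOR 1))) -> 0
  row 16 [10000]: ((NOT 0 AND 0) OR ((0 OR 0) XOR (1 XOR 0))) -> 1
  row 17 [10001]: ((NOT 1 AND 1) OR ((1 OR 1) XOR (1 XOR 0))) -> 0
  row 18 [10010]: ((NOT 0 AND 0) OR ((0 OR 0) XOR (1 XOR 1))) -> 0
  row 19 [10011]: ((NOT 1 AND 1) OR ((1 OR 1) XOR (1 XOR 1))) -> 1
  row 20 [10100]: ((NOT 0 AND 0) OR ((0 OR 0) XOR (1 XOR 0))) -> 1
  row 21 [10101]: ((NOT 1 AND 1) OR ((1 OR 1) XOR (1 XOR 0))) -> 0
  row 22 [10110]: ((NOT 0 AND 0) OR ((0 OR 0) XOR (1 XOR 1))) -> 0
  row 23 [10111]: ((NOT 1 AND 1) OR ((1 OR 1) XOR (1 XOR 1))) -> 1
  row 24 [11000]: ((NOT 0 AND 0) OR ((0 OR 0) XOR (1 XOR 0))) -> 1
  row 25 [11001]: ((NOT 1 AND 1) OR ((1 OR 1) XOR (1 XOR 0))) -> 0
  row 26 [11010]: ((NOT 0 AND 0) OR ((0 OR 0) XOR (1 XOR 1))) -> 0
  row 27 [11011]: ((NOT 1 AND 1) OR ((1 OR 1) XOR (1 XOR 1))) -> 1
  row 28 [11100]: ((NOT 0 AND 0) OR ((0 OR 0) XOR (1 XOR 0))) -> 1
  row 29 [11101]: ((NOT 1 AND 1) OR ((1 OR 1) XOR (1 XOR 0))) -> 0
  row 30 [11110]: ((NOT 0 AND 0) OR ((0 OR 0) XOR (1 XOR 1))) -> 0
  row 31 [11111]: ((NOT 1 AND 1) OR ((1 OR 1) XOR (1 XOR 1))) -> 1
Full result column, 4 rows per line (a,b,c fixed per line; d,e runs 00..11 left to right):
  rows 0-3 [a,b,c=000]: 0110  = hex 6
  rows 4-7 [a,b,c=001]: 0110  = hex 6
  rows 8-11 [a,b,c=010]: 0110  = hex 6
  rows 12-15 [a,b,c=011]: 0110  = hex 6
  rows 16-19 [a,b,c=100]: 1001  = hex 9
  rows 20-23 [a,b,c=101]: 1001  = hex 9
  rows 24-27 [a,b,c=110]: 1001  = hex 9
  rows 28-31 [a,b,c=111]: 1001  = hex 9
Output column (row 0 .. row 31) = 01100110011001101001100110011001
Output column grouped in 4s = 0110 0110 0110 0110 1001 1001 1001 1001 = 0x66669999
Convert to decimal digit by digit (value = value*16 + digit):
  6 -> 6
  6*16 + 6 = 102
  102*16 + 6 = 1638
  1638*16 + 6 = 26214
  26214*16 + 9 = 419433
  419433*16 + 9 = 6710937
  6710937*16 + 9 = 107375001
  107375001*16 + 9 = 1718000025
Decimal = 1718000025

1718000025


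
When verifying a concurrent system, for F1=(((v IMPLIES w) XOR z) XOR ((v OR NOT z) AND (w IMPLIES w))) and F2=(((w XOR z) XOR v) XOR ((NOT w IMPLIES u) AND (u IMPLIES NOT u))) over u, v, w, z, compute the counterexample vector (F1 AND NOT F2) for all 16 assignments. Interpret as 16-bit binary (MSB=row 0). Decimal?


F1 = (((v IMPLIES w) XOR z) XOR ((v OR NOT z) AND (w IMPLIES w)))
F2 = (((w XOR z) XOR v) XOR ((NOT w IMPLIES u) AND (u IMPLIES NOT u)))
Counterexample to F1=>F2 is where F1=1 and F2=0.
Evaluate each row (bits = u,v,w,z, MSB first):
  row 0 [0000]: F1=0 F2=0 -> F1&~F2 -> 0
  row 1 [0001]: F1=0 F2=1 -> F1&~F2 -> 0
  row 2 [0010]: F1=0 F2=0 -> F1&~F2 -> 0
  row 3 [0011]: F1=0 F2=1 -> F1&~F2 -> 0
  row 4 [0100]: F1=1 F2=1 -> F1&~F2 -> 0
  row 5 [0101]: F1=0 F2=0 -> F1&~F2 -> 0
  row 6 [0110]: F1=0 F2=1 -> F1&~F2 -> 0
  row 7 [0111]: F1=1 F2=0 -> F1&~F2 -> 1
  row 8 [1000]: F1=0 F2=0 -> F1&~F2 -> 0
  row 9 [1001]: F1=0 F2=1 -> F1&~F2 -> 0
  row 10 [1010]: F1=0 F2=1 -> F1&~F2 -> 0
  row 11 [1011]: F1=0 F2=0 -> F1&~F2 -> 0
  row 12 [1100]: F1=1 F2=1 -> F1&~F2 -> 0
  row 13 [1101]: F1=0 F2=0 -> F1&~F2 -> 0
  row 14 [1110]: F1=0 F2=0 -> F1&~F2 -> 0
  row 15 [1111]: F1=1 F2=1 -> F1&~F2 -> 0
Full result column, 4 rows per line (u,v fixed per line; w,z runs 00..11 left to right):
  rows 0-3 [u,v=00]: 0000  = hex 0
  rows 4-7 [u,v=01]: 0001  = hex 1
  rows 8-11 [u,v=10]: 0000  = hex 0
  rows 12-15 [u,v=11]: 0000  = hex 0
Counterexample vector (row 0 .. row 15) = 0000000100000000
Output column grouped in 4s = 0000 0001 0000 0000 = 0x0100
Convert to decimal digit by digit (value = value*16 + digit):
  0 -> 0
  0*16 + 1 = 1
  1*16 + 0 = 16
  16*16 + 0 = 256
Decimal = 256

256


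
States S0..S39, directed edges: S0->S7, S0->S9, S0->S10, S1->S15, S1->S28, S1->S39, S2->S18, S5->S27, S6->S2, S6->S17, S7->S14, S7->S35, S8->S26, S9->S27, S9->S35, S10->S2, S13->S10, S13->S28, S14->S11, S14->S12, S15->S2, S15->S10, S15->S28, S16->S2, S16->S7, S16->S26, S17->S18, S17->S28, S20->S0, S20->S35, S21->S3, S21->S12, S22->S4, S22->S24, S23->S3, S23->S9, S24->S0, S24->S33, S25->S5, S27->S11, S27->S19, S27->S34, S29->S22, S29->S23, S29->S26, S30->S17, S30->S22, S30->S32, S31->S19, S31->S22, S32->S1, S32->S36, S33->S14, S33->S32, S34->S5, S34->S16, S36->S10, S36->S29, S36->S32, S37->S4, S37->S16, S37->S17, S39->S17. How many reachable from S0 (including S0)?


BFS from S0:
  layer 0: {S0}
  layer 1: {S7, S9, S10}
  layer 2: {S2, S14, S27, S35}
  layer 3: {S11, S12, S18, S19, S34}
  layer 4: {S5, S16}
  layer 5: {S26}
Reachable set: {S0, S2, S5, S7, S9, S10, S11, S12, S14, S16, S18, S19, S26, S27, S34, S35}
Count = 16

16


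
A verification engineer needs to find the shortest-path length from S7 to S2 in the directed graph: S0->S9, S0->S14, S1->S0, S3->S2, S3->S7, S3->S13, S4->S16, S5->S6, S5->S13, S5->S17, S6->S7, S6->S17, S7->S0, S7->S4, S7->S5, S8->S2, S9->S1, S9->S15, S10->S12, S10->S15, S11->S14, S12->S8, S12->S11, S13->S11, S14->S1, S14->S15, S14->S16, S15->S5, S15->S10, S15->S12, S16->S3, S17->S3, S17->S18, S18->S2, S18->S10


BFS layer-by-layer from S7:
  dist 0: {S7}
  dist 1: {S0, S4, S5}
  dist 2: {S6, S9, S13, S14, S16, S17}
  dist 3: {S1, S3, S11, S15, S18}
  dist 4: {S2, S10, S12}
  -> S2 reached at distance 4
Shortest path length = 4

4


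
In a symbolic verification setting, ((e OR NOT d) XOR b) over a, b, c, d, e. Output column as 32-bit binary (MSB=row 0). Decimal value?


Formula: ((e OR NOT d) XOR b) over a, b, c, d, e (32 rows)
Evaluate each row (bits = a,b,c,d,e, MSB first):
  row 0 [00000]: ((0 OR NOT 0) XOR 0) -> 1
  row 1 [00001]: ((1 OR NOT 0) XOR 0) -> 1
  row 2 [00010]: ((0 OR NOT 1) XOR 0) -> 0
  row 3 [00011]: ((1 OR NOT 1) XOR 0) -> 1
  row 4 [00100]: ((0 OR NOT 0) XOR 0) -> 1
  row 5 [00101]: ((1 OR NOT 0) XOR 0) -> 1
  row 6 [00110]: ((0 OR NOT 1) XOR 0) -> 0
  row 7 [00111]: ((1 OR NOT 1) XOR 0) -> 1
  row 8 [01000]: ((0 OR NOT 0) XOR 1) -> 0
  row 9 [01001]: ((1 OR NOT 0) XOR 1) -> 0
  row 10 [01010]: ((0 OR NOT 1) XOR 1) -> 1
  row 11 [01011]: ((1 OR NOT 1) XOR 1) -> 0
  row 12 [01100]: ((0 OR NOT 0) XOR 1) -> 0
  row 13 [01101]: ((1 OR NOT 0) XOR 1) -> 0
  row 14 [01110]: ((0 OR NOT 1) XOR 1) -> 1
  row 15 [01111]: ((1 OR NOT 1) XOR 1) -> 0
  row 16 [10000]: ((0 OR NOT 0) XOR 0) -> 1
  row 17 [10001]: ((1 OR NOT 0) XOR 0) -> 1
  row 18 [10010]: ((0 OR NOT 1) XOR 0) -> 0
  row 19 [10011]: ((1 OR NOT 1) XOR 0) -> 1
  row 20 [10100]: ((0 OR NOT 0) XOR 0) -> 1
  row 21 [10101]: ((1 OR NOT 0) XOR 0) -> 1
  row 22 [10110]: ((0 OR NOT 1) XOR 0) -> 0
  row 23 [10111]: ((1 OR NOT 1) XOR 0) -> 1
  row 24 [11000]: ((0 OR NOT 0) XOR 1) -> 0
  row 25 [11001]: ((1 OR NOT 0) XOR 1) -> 0
  row 26 [11010]: ((0 OR NOT 1) XOR 1) -> 1
  row 27 [11011]: ((1 OR NOT 1) XOR 1) -> 0
  row 28 [11100]: ((0 OR NOT 0) XOR 1) -> 0
  row 29 [11101]: ((1 OR NOT 0) XOR 1) -> 0
  row 30 [11110]: ((0 OR NOT 1) XOR 1) -> 1
  row 31 [11111]: ((1 OR NOT 1) XOR 1) -> 0
Full result column, 4 rows per line (a,b,c fixed per line; d,e runs 00..11 left to right):
  rows 0-3 [a,b,c=000]: 1101  = hex D
  rows 4-7 [a,b,c=001]: 1101  = hex D
  rows 8-11 [a,b,c=010]: 0010  = hex 2
  rows 12-15 [a,b,c=011]: 0010  = hex 2
  rows 16-19 [a,b,c=100]: 1101  = hex D
  rows 20-23 [a,b,c=101]: 1101  = hex D
  rows 24-27 [a,b,c=110]: 0010  = hex 2
  rows 28-31 [a,b,c=111]: 0010  = hex 2
Output column (row 0 .. row 31) = 11011101001000101101110100100010
Output column grouped in 4s = 1101 1101 0010 0010 1101 1101 0010 0010 = 0xDD22DD22
Convert to decimal digit by digit (value = value*16 + digit):
  D -> 13
  13*16 + 13 (D) = 221
  221*16 + 2 = 3538
  3538*16 + 2 = 56610
  56610*16 + 13 (D) = 905773
  905773*16 + 13 (D) = 14492381
  14492381*16 + 2 = 231878098
  231878098*16 + 2 = 3710049570
Decimal = 3710049570

3710049570


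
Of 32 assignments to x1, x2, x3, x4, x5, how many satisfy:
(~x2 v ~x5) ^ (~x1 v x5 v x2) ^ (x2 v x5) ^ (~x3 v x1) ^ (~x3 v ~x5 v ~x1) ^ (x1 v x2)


CNF with 6 clauses over 5 vars (32 assignments).
An assignment satisfies CNF iff every clause has >=1 true literal.
Check each row (bits = x1,x2,x3,x4,x5; clause T/F shown):
  row 0 [00000]: clauses=TTFTTF -> 0
  row 1 [00001]: clauses=TTTTTF -> 0
  row 2 [00010]: clauses=TTFTTF -> 0
  row 3 [00011]: clauses=TTTTTF -> 0
  row 4 [00100]: clauses=TTFFTF -> 0
  row 5 [00101]: clauses=TTTFTF -> 0
  row 6 [00110]: clauses=TTFFTF -> 0
  row 7 [00111]: clauses=TTTFTF -> 0
  row 8 [01000]: clauses=TTTTTT -> 1
  row 9 [01001]: clauses=FTTTTT -> 0
  row 10 [01010]: clauses=TTTTTT -> 1
  row 11 [01011]: clauses=FTTTTT -> 0
  row 12 [01100]: clauses=TTTFTT -> 0
  row 13 [01101]: clauses=FTTFTT -> 0
  row 14 [01110]: clauses=TTTFTT -> 0
  row 15 [01111]: clauses=FTTFTT -> 0
  row 16 [10000]: clauses=TFFTTT -> 0
  row 17 [10001]: clauses=TTTTTT -> 1
  row 18 [10010]: clauses=TFFTTT -> 0
  row 19 [10011]: clauses=TTTTTT -> 1
  row 20 [10100]: clauses=TFFTTT -> 0
  row 21 [10101]: clauses=TTTTFT -> 0
  row 22 [10110]: clauses=TFFTTT -> 0
  row 23 [10111]: clauses=TTTTFT -> 0
  row 24 [11000]: clauses=TTTTTT -> 1
  row 25 [11001]: clauses=FTTTTT -> 0
  row 26 [11010]: clauses=TTTTTT -> 1
  row 27 [11011]: clauses=FTTTTT -> 0
  row 28 [11100]: clauses=TTTTTT -> 1
  row 29 [11101]: clauses=FTTTFT -> 0
  row 30 [11110]: clauses=TTTTTT -> 1
  row 31 [11111]: clauses=FTTTFT -> 0
Full result column, 8 rows per line (x1,x2 fixed per line; x3,x4,x5 runs 000..111 left to right):
  rows 0-7 [x1,x2=00]: 00000000  (ones: 0)
  rows 8-15 [x1,x2=01]: 10100000  (ones: 2)
  rows 16-23 [x1,x2=10]: 01010000  (ones: 2)
  rows 24-31 [x1,x2=11]: 10101010  (ones: 4)
Satisfying assignments = 0+2+2+4 = 8

8


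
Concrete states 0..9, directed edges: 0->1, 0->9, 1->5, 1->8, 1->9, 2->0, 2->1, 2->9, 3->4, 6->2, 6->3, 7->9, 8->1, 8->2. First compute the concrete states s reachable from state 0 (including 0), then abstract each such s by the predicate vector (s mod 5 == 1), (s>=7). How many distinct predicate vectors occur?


BFS from 0:
Concrete reachable: {0, 1, 2, 5, 8, 9}
Abstract via predicates (s mod 5 == 1), (s>=7):
  (0,0) <- {0, 2, 5}
  (0,1) <- {8, 9}
  (1,0) <- {1}
Distinct abstract states = 3

3


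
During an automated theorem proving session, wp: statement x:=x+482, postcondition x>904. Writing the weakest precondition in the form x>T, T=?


Formula: wp(x:=E, P) = P[E/x] (substitute E for x in postcondition)
Step 1: Postcondition: x>904
Step 2: Substitute x+482 for x: x+482>904
Step 3: Solve for x: x > 904-482 = 422

422


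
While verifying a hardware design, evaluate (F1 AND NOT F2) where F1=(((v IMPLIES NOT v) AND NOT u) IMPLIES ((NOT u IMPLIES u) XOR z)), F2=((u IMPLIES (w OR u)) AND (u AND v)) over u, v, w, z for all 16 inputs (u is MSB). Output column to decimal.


F1 = (((v IMPLIES NOT v) AND NOT u) IMPLIES ((NOT u IMPLIES u) XOR z))
F2 = ((u IMPLIES (w OR u)) AND (u AND v))
Counterexample to F1=>F2 is where F1=1 and F2=0.
Evaluate each row (bits = u,v,w,z, MSB first):
  row 0 [0000]: F1=0 F2=0 -> F1&~F2 -> 0
  row 1 [0001]: F1=1 F2=0 -> F1&~F2 -> 1
  row 2 [0010]: F1=0 F2=0 -> F1&~F2 -> 0
  row 3 [0011]: F1=1 F2=0 -> F1&~F2 -> 1
  row 4 [0100]: F1=1 F2=0 -> F1&~F2 -> 1
  row 5 [0101]: F1=1 F2=0 -> F1&~F2 -> 1
  row 6 [0110]: F1=1 F2=0 -> F1&~F2 -> 1
  row 7 [0111]: F1=1 F2=0 -> F1&~F2 -> 1
  row 8 [1000]: F1=1 F2=0 -> F1&~F2 -> 1
  row 9 [1001]: F1=1 F2=0 -> F1&~F2 -> 1
  row 10 [1010]: F1=1 F2=0 -> F1&~F2 -> 1
  row 11 [1011]: F1=1 F2=0 -> F1&~F2 -> 1
  row 12 [1100]: F1=1 F2=1 -> F1&~F2 -> 0
  row 13 [1101]: F1=1 F2=1 -> F1&~F2 -> 0
  row 14 [1110]: F1=1 F2=1 -> F1&~F2 -> 0
  row 15 [1111]: F1=1 F2=1 -> F1&~F2 -> 0
Full result column, 4 rows per line (u,v fixed per line; w,z runs 00..11 left to right):
  rows 0-3 [u,v=00]: 0101  = hex 5
  rows 4-7 [u,v=01]: 1111  = hex F
  rows 8-11 [u,v=10]: 1111  = hex F
  rows 12-15 [u,v=11]: 0000  = hex 0
Counterexample vector (row 0 .. row 15) = 0101111111110000
Output column grouped in 4s = 0101 1111 1111 0000 = 0x5FF0
Convert to decimal digit by digit (value = value*16 + digit):
  5 -> 5
  5*16 + 15 (F) = 95
  95*16 + 15 (F) = 1535
  1535*16 + 0 = 24560
Decimal = 24560

24560


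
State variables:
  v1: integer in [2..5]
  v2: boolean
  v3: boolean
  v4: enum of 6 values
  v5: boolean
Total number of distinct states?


State space = product of domain sizes of all variables.
Domain sizes:
  v1 (integer in [2..5]): 4
  v2 (boolean): 2
  v3 (boolean): 2
  v4 (enum of 6 values): 6
  v5 (boolean): 2
Product = 4 * 2 * 2 * 6 * 2 = 192

192


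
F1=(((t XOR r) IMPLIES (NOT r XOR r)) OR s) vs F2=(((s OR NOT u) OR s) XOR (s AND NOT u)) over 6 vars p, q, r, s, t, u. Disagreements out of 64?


F1 = (((t XOR r) IMPLIES (NOT r XOR r)) OR s)
F2 = (((s OR NOT u) OR s) XOR (s AND NOT u))
Evaluate both on each of 64 rows (bits = p,q,r,s,t,u):
  row 0 [000000]: F1=1 F2=1 -> 0
  row 1 [000001]: F1=1 F2=0 (differ) -> 1
  row 2 [000010]: F1=1 F2=1 -> 0
  row 3 [000011]: F1=1 F2=0 (differ) -> 1
  row 4 [000100]: F1=1 F2=0 (differ) -> 1
  (every remaining row is evaluated the same way; all 64 results are listed next)
Full result column, 8 rows per line (p,q,r fixed per line; s,t,u runs 000..111 left to right):
  rows 0-7 [p,q,r=000]: 01011010  (ones: 4)
  rows 8-15 [p,q,r=001]: 01011010  (ones: 4)
  rows 16-23 [p,q,r=010]: 01011010  (ones: 4)
  rows 24-31 [p,q,r=011]: 01011010  (ones: 4)
  rows 32-39 [p,q,r=100]: 01011010  (ones: 4)
  rows 40-47 [p,q,r=101]: 01011010  (ones: 4)
  rows 48-55 [p,q,r=110]: 01011010  (ones: 4)
  rows 56-63 [p,q,r=111]: 01011010  (ones: 4)
Disagreements = 4+4+4+4+4+4+4+4 = 32

32
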